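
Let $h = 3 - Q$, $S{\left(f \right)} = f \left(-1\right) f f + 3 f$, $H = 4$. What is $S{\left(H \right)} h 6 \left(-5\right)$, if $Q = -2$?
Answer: $7800$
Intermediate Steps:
$S{\left(f \right)} = - f^{3} + 3 f$ ($S{\left(f \right)} = - f f f + 3 f = - f^{2} f + 3 f = - f^{3} + 3 f$)
$h = 5$ ($h = 3 - -2 = 3 + 2 = 5$)
$S{\left(H \right)} h 6 \left(-5\right) = 4 \left(3 - 4^{2}\right) 5 \cdot 6 \left(-5\right) = 4 \left(3 - 16\right) 5 \left(-30\right) = 4 \left(-13\right) 5 \left(-30\right) = \left(-52\right) 5 \left(-30\right) = \left(-260\right) \left(-30\right) = 7800$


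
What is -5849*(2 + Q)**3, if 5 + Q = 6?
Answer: -157923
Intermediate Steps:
Q = 1 (Q = -5 + 6 = 1)
-5849*(2 + Q)**3 = -5849*(2 + 1)**3 = -5849*(3*1)**3 = -5849*3**3 = -5849*27 = -157923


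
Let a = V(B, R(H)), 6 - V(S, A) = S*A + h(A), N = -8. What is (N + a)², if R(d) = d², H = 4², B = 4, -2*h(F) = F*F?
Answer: 1007554564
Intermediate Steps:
h(F) = -F²/2 (h(F) = -F*F/2 = -F²/2)
H = 16
V(S, A) = 6 + A²/2 - A*S (V(S, A) = 6 - (S*A - A²/2) = 6 - (A*S - A²/2) = 6 - (-A²/2 + A*S) = 6 + (A²/2 - A*S) = 6 + A²/2 - A*S)
a = 31750 (a = 6 + (16²)²/2 - 1*16²*4 = 6 + (½)*256² - 1*256*4 = 6 + (½)*65536 - 1024 = 6 + 32768 - 1024 = 31750)
(N + a)² = (-8 + 31750)² = 31742² = 1007554564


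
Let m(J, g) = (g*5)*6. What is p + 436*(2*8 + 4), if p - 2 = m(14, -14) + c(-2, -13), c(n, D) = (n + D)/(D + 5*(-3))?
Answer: 232471/28 ≈ 8302.5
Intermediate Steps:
m(J, g) = 30*g (m(J, g) = (5*g)*6 = 30*g)
c(n, D) = (D + n)/(-15 + D) (c(n, D) = (D + n)/(D - 15) = (D + n)/(-15 + D))
p = -11689/28 (p = 2 + (30*(-14) + (-13 - 2)/(-15 - 13)) = 2 + (-420 - 15/(-28)) = 2 + (-420 - 1/28*(-15)) = 2 + (-420 + 15/28) = 2 - 11745/28 = -11689/28 ≈ -417.46)
p + 436*(2*8 + 4) = -11689/28 + 436*(2*8 + 4) = -11689/28 + 436*(16 + 4) = -11689/28 + 436*20 = -11689/28 + 8720 = 232471/28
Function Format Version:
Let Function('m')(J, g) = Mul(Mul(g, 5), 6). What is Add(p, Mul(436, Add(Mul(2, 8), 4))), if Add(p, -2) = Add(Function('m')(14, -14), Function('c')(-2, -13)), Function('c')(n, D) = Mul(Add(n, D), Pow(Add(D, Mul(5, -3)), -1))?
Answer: Rational(232471, 28) ≈ 8302.5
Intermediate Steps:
Function('m')(J, g) = Mul(30, g) (Function('m')(J, g) = Mul(Mul(5, g), 6) = Mul(30, g))
Function('c')(n, D) = Mul(Pow(Add(-15, D), -1), Add(D, n)) (Function('c')(n, D) = Mul(Add(D, n), Pow(Add(D, -15), -1)) = Mul(Add(D, n), Pow(Add(-15, D), -1)) = Mul(Pow(Add(-15, D), -1), Add(D, n)))
p = Rational(-11689, 28) (p = Add(2, Add(Mul(30, -14), Mul(Pow(Add(-15, -13), -1), Add(-13, -2)))) = Add(2, Add(-420, Mul(Pow(-28, -1), -15))) = Add(2, Add(-420, Mul(Rational(-1, 28), -15))) = Add(2, Add(-420, Rational(15, 28))) = Add(2, Rational(-11745, 28)) = Rational(-11689, 28) ≈ -417.46)
Add(p, Mul(436, Add(Mul(2, 8), 4))) = Add(Rational(-11689, 28), Mul(436, Add(Mul(2, 8), 4))) = Add(Rational(-11689, 28), Mul(436, Add(16, 4))) = Add(Rational(-11689, 28), Mul(436, 20)) = Add(Rational(-11689, 28), 8720) = Rational(232471, 28)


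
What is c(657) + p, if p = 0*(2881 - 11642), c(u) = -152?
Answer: -152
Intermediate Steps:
p = 0 (p = 0*(-8761) = 0)
c(657) + p = -152 + 0 = -152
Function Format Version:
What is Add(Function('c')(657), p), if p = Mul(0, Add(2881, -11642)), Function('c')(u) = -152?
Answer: -152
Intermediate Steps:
p = 0 (p = Mul(0, -8761) = 0)
Add(Function('c')(657), p) = Add(-152, 0) = -152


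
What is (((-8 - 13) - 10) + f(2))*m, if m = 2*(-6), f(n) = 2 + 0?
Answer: 348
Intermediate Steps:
f(n) = 2
m = -12
(((-8 - 13) - 10) + f(2))*m = (((-8 - 13) - 10) + 2)*(-12) = ((-21 - 10) + 2)*(-12) = (-31 + 2)*(-12) = -29*(-12) = 348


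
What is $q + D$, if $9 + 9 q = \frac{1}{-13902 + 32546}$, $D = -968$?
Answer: $- \frac{162594323}{167796} \approx -969.0$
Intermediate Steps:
$q = - \frac{167795}{167796}$ ($q = -1 + \frac{1}{9 \left(-13902 + 32546\right)} = -1 + \frac{1}{9 \cdot 18644} = -1 + \frac{1}{9} \cdot \frac{1}{18644} = -1 + \frac{1}{167796} = - \frac{167795}{167796} \approx -0.99999$)
$q + D = - \frac{167795}{167796} - 968 = - \frac{162594323}{167796}$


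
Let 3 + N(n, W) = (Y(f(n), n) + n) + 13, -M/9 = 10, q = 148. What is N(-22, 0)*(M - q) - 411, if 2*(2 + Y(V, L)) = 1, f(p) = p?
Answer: 2802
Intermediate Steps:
M = -90 (M = -9*10 = -90)
Y(V, L) = -3/2 (Y(V, L) = -2 + (½)*1 = -2 + ½ = -3/2)
N(n, W) = 17/2 + n (N(n, W) = -3 + ((-3/2 + n) + 13) = -3 + (23/2 + n) = 17/2 + n)
N(-22, 0)*(M - q) - 411 = (17/2 - 22)*(-90 - 1*148) - 411 = -27*(-90 - 148)/2 - 411 = -27/2*(-238) - 411 = 3213 - 411 = 2802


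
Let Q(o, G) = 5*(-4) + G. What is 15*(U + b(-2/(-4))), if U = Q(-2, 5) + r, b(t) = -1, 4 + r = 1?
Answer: -285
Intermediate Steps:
Q(o, G) = -20 + G
r = -3 (r = -4 + 1 = -3)
U = -18 (U = (-20 + 5) - 3 = -15 - 3 = -18)
15*(U + b(-2/(-4))) = 15*(-18 - 1) = 15*(-19) = -285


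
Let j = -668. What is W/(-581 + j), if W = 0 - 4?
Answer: 4/1249 ≈ 0.0032026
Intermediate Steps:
W = -4
W/(-581 + j) = -4/(-581 - 668) = -4/(-1249) = -1/1249*(-4) = 4/1249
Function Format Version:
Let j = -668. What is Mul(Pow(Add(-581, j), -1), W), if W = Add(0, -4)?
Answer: Rational(4, 1249) ≈ 0.0032026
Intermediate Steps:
W = -4
Mul(Pow(Add(-581, j), -1), W) = Mul(Pow(Add(-581, -668), -1), -4) = Mul(Pow(-1249, -1), -4) = Mul(Rational(-1, 1249), -4) = Rational(4, 1249)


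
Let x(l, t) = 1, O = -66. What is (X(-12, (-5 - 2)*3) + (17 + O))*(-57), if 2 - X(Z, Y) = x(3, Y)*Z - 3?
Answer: 1824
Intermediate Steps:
X(Z, Y) = 5 - Z (X(Z, Y) = 2 - (1*Z - 3) = 2 - (Z - 3) = 2 - (-3 + Z) = 2 + (3 - Z) = 5 - Z)
(X(-12, (-5 - 2)*3) + (17 + O))*(-57) = ((5 - 1*(-12)) + (17 - 66))*(-57) = ((5 + 12) - 49)*(-57) = (17 - 49)*(-57) = -32*(-57) = 1824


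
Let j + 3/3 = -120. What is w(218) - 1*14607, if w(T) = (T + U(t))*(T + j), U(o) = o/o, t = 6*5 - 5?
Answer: 6636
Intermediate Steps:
j = -121 (j = -1 - 120 = -121)
t = 25 (t = 30 - 5 = 25)
U(o) = 1
w(T) = (1 + T)*(-121 + T) (w(T) = (T + 1)*(T - 121) = (1 + T)*(-121 + T))
w(218) - 1*14607 = (-121 + 218² - 120*218) - 1*14607 = (-121 + 47524 - 26160) - 14607 = 21243 - 14607 = 6636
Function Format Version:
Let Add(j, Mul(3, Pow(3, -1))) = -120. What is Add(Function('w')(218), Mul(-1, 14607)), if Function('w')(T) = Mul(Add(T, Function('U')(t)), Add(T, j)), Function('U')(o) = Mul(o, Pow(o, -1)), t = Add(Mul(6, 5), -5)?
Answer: 6636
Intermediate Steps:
j = -121 (j = Add(-1, -120) = -121)
t = 25 (t = Add(30, -5) = 25)
Function('U')(o) = 1
Function('w')(T) = Mul(Add(1, T), Add(-121, T)) (Function('w')(T) = Mul(Add(T, 1), Add(T, -121)) = Mul(Add(1, T), Add(-121, T)))
Add(Function('w')(218), Mul(-1, 14607)) = Add(Add(-121, Pow(218, 2), Mul(-120, 218)), Mul(-1, 14607)) = Add(Add(-121, 47524, -26160), -14607) = Add(21243, -14607) = 6636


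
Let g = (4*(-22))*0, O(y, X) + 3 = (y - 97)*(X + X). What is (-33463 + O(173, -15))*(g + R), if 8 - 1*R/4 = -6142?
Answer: -879351600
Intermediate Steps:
O(y, X) = -3 + 2*X*(-97 + y) (O(y, X) = -3 + (y - 97)*(X + X) = -3 + (-97 + y)*(2*X) = -3 + 2*X*(-97 + y))
R = 24600 (R = 32 - 4*(-6142) = 32 + 24568 = 24600)
g = 0 (g = -88*0 = 0)
(-33463 + O(173, -15))*(g + R) = (-33463 + (-3 - 194*(-15) + 2*(-15)*173))*(0 + 24600) = (-33463 + (-3 + 2910 - 5190))*24600 = (-33463 - 2283)*24600 = -35746*24600 = -879351600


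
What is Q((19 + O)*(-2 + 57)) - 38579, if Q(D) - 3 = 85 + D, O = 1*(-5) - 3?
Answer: -37886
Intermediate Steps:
O = -8 (O = -5 - 3 = -8)
Q(D) = 88 + D (Q(D) = 3 + (85 + D) = 88 + D)
Q((19 + O)*(-2 + 57)) - 38579 = (88 + (19 - 8)*(-2 + 57)) - 38579 = (88 + 11*55) - 38579 = (88 + 605) - 38579 = 693 - 38579 = -37886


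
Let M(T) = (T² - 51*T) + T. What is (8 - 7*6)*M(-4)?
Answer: -7344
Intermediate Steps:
M(T) = T² - 50*T
(8 - 7*6)*M(-4) = (8 - 7*6)*(-4*(-50 - 4)) = (8 - 42)*(-4*(-54)) = -34*216 = -7344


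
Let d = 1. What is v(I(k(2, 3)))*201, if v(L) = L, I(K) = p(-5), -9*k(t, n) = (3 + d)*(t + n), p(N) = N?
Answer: -1005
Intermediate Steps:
k(t, n) = -4*n/9 - 4*t/9 (k(t, n) = -(3 + 1)*(t + n)/9 = -4*(n + t)/9 = -(4*n + 4*t)/9 = -4*n/9 - 4*t/9)
I(K) = -5
v(I(k(2, 3)))*201 = -5*201 = -1005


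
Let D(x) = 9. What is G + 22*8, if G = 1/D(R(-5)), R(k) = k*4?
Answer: 1585/9 ≈ 176.11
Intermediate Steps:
R(k) = 4*k
G = ⅑ (G = 1/9 = ⅑ ≈ 0.11111)
G + 22*8 = ⅑ + 22*8 = ⅑ + 176 = 1585/9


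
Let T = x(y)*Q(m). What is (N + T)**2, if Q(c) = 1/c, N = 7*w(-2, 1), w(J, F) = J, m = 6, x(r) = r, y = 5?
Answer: 6241/36 ≈ 173.36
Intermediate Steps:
N = -14 (N = 7*(-2) = -14)
T = 5/6 ≈ 0.83333
(N + T)**2 = (-14 + 5/6)**2 = (-79/6)**2 = 6241/36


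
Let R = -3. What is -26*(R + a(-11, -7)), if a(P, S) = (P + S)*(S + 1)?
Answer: -2730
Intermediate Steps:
a(P, S) = (1 + S)*(P + S) (a(P, S) = (P + S)*(1 + S) = (1 + S)*(P + S))
-26*(R + a(-11, -7)) = -26*(-3 + (-11 - 7 + (-7)² - 11*(-7))) = -26*(-3 + (-11 - 7 + 49 + 77)) = -26*(-3 + 108) = -26*105 = -2730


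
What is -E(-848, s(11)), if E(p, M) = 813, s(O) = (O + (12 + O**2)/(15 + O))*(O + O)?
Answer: -813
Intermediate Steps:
s(O) = 2*O*(O + (12 + O**2)/(15 + O)) (s(O) = (O + (12 + O**2)/(15 + O))*(2*O) = 2*O*(O + (12 + O**2)/(15 + O)))
-E(-848, s(11)) = -1*813 = -813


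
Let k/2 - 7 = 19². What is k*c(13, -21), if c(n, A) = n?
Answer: 9568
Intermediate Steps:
k = 736 (k = 14 + 2*19² = 14 + 2*361 = 14 + 722 = 736)
k*c(13, -21) = 736*13 = 9568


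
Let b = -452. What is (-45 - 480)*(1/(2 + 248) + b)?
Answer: 2372979/10 ≈ 2.3730e+5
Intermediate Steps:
(-45 - 480)*(1/(2 + 248) + b) = (-45 - 480)*(1/(2 + 248) - 452) = -525*(1/250 - 452) = -525*(-112999/250) = 2372979/10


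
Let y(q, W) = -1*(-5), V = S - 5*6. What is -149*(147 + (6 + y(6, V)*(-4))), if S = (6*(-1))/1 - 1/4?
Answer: -19817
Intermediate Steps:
S = -25/4 (S = -6*1 - 1*¼ = -6 - ¼ = -25/4 ≈ -6.2500)
V = -145/4 (V = -25/4 - 5*6 = -25/4 - 30 = -145/4 ≈ -36.250)
y(q, W) = 5
-149*(147 + (6 + y(6, V)*(-4))) = -149*(147 + (6 + 5*(-4))) = -149*(147 + (6 - 20)) = -149*(147 - 14) = -149*133 = -19817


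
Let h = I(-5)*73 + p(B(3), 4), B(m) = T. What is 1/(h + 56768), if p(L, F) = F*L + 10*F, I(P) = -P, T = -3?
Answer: 1/57161 ≈ 1.7494e-5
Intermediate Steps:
B(m) = -3
p(L, F) = 10*F + F*L
h = 393 (h = -1*(-5)*73 + 4*(10 - 3) = 5*73 + 4*7 = 365 + 28 = 393)
1/(h + 56768) = 1/(393 + 56768) = 1/57161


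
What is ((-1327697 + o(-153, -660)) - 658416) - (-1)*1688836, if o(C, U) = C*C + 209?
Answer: -273659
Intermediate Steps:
o(C, U) = 209 + C² (o(C, U) = C² + 209 = 209 + C²)
((-1327697 + o(-153, -660)) - 658416) - (-1)*1688836 = ((-1327697 + (209 + (-153)²)) - 658416) - (-1)*1688836 = ((-1327697 + (209 + 23409)) - 658416) - 1*(-1688836) = ((-1327697 + 23618) - 658416) + 1688836 = (-1304079 - 658416) + 1688836 = -1962495 + 1688836 = -273659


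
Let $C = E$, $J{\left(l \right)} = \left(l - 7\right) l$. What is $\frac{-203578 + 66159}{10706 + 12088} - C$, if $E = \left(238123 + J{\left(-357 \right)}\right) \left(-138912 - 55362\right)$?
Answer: $\frac{12442152827947}{174} \approx 7.1507 \cdot 10^{10}$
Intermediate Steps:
$J{\left(l \right)} = l \left(-7 + l\right)$ ($J{\left(l \right)} = \left(-7 + l\right) l = l \left(-7 + l\right)$)
$E = -71506625454$ ($E = \left(238123 - 357 \left(-7 - 357\right)\right) \left(-138912 - 55362\right) = \left(238123 - -129948\right) \left(-194274\right) = \left(238123 + 129948\right) \left(-194274\right) = 368071 \left(-194274\right) = -71506625454$)
$C = -71506625454$
$\frac{-203578 + 66159}{10706 + 12088} - C = \frac{-203578 + 66159}{10706 + 12088} - -71506625454 = - \frac{137419}{22794} + 71506625454 = \left(-137419\right) \frac{1}{22794} + 71506625454 = - \frac{1049}{174} + 71506625454 = \frac{12442152827947}{174}$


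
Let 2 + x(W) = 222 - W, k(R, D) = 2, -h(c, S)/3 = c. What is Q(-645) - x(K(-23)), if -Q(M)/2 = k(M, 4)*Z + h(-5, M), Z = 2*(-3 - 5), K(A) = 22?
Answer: -164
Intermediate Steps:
h(c, S) = -3*c
x(W) = 220 - W (x(W) = -2 + (222 - W) = 220 - W)
Z = -16 (Z = 2*(-8) = -16)
Q(M) = 34 (Q(M) = -2*(2*(-16) - 3*(-5)) = -2*(-32 + 15) = -2*(-17) = 34)
Q(-645) - x(K(-23)) = 34 - (220 - 1*22) = 34 - (220 - 22) = 34 - 1*198 = 34 - 198 = -164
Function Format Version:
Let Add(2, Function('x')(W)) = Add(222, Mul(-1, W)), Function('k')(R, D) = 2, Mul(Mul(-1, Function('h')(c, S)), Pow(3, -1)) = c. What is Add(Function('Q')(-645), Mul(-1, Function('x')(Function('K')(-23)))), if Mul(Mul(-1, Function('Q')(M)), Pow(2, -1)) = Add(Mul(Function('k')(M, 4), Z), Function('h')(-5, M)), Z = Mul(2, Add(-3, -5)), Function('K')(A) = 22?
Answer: -164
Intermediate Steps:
Function('h')(c, S) = Mul(-3, c)
Function('x')(W) = Add(220, Mul(-1, W)) (Function('x')(W) = Add(-2, Add(222, Mul(-1, W))) = Add(220, Mul(-1, W)))
Z = -16 (Z = Mul(2, -8) = -16)
Function('Q')(M) = 34 (Function('Q')(M) = Mul(-2, Add(Mul(2, -16), Mul(-3, -5))) = Mul(-2, Add(-32, 15)) = Mul(-2, -17) = 34)
Add(Function('Q')(-645), Mul(-1, Function('x')(Function('K')(-23)))) = Add(34, Mul(-1, Add(220, Mul(-1, 22)))) = Add(34, Mul(-1, Add(220, -22))) = Add(34, Mul(-1, 198)) = Add(34, -198) = -164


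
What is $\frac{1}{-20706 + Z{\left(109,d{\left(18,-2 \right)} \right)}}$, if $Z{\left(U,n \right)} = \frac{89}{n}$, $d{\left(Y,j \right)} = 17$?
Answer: $- \frac{17}{351913} \approx -4.8307 \cdot 10^{-5}$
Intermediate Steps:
$\frac{1}{-20706 + Z{\left(109,d{\left(18,-2 \right)} \right)}} = \frac{1}{-20706 + \frac{89}{17}} = \frac{1}{- \frac{351913}{17}} = - \frac{17}{351913}$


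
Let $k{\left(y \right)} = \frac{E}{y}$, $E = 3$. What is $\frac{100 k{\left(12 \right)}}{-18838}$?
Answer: $- \frac{25}{18838} \approx -0.0013271$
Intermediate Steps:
$k{\left(y \right)} = \frac{3}{y}$
$\frac{100 k{\left(12 \right)}}{-18838} = \frac{100 \cdot \frac{3}{12}}{-18838} = 100 \cdot 3 \cdot \frac{1}{12} \left(- \frac{1}{18838}\right) = 100 \cdot \frac{1}{4} \left(- \frac{1}{18838}\right) = 25 \left(- \frac{1}{18838}\right) = - \frac{25}{18838}$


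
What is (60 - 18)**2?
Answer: 1764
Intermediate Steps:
(60 - 18)**2 = 42**2 = 1764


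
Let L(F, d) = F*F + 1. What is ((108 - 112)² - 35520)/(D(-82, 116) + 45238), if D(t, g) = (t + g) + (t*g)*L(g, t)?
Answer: 2219/7997357 ≈ 0.00027747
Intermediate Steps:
L(F, d) = 1 + F² (L(F, d) = F² + 1 = 1 + F²)
D(t, g) = g + t + g*t*(1 + g²) (D(t, g) = (t + g) + (t*g)*(1 + g²) = (g + t) + (g*t)*(1 + g²) = (g + t) + g*t*(1 + g²) = g + t + g*t*(1 + g²))
((108 - 112)² - 35520)/(D(-82, 116) + 45238) = ((108 - 112)² - 35520)/((116 - 82 + 116*(-82)*(1 + 116²)) + 45238) = ((-4)² - 35520)/((116 - 82 + 116*(-82)*(1 + 13456)) + 45238) = (16 - 35520)/((116 - 82 + 116*(-82)*13457) + 45238) = -35504/((116 - 82 - 128002984) + 45238) = -35504/(-128002950 + 45238) = -35504/(-127957712) = -35504*(-1/127957712) = 2219/7997357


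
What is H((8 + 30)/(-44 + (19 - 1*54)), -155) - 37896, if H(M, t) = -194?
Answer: -38090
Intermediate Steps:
H((8 + 30)/(-44 + (19 - 1*54)), -155) - 37896 = -194 - 37896 = -38090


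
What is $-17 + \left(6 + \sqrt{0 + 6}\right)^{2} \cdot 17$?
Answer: $697 + 204 \sqrt{6} \approx 1196.7$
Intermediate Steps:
$-17 + \left(6 + \sqrt{0 + 6}\right)^{2} \cdot 17 = -17 + \left(6 + \sqrt{6}\right)^{2} \cdot 17 = -17 + 17 \left(6 + \sqrt{6}\right)^{2}$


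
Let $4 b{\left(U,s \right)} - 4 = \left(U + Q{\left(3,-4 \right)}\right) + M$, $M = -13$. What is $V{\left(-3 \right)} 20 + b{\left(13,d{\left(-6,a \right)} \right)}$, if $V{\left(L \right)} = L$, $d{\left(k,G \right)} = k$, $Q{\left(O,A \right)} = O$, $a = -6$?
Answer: $- \frac{233}{4} \approx -58.25$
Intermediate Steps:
$b{\left(U,s \right)} = - \frac{3}{2} + \frac{U}{4}$ ($b{\left(U,s \right)} = 1 + \frac{\left(U + 3\right) - 13}{4} = 1 + \frac{\left(3 + U\right) - 13}{4} = 1 + \frac{-10 + U}{4} = 1 + \left(- \frac{5}{2} + \frac{U}{4}\right) = - \frac{3}{2} + \frac{U}{4}$)
$V{\left(-3 \right)} 20 + b{\left(13,d{\left(-6,a \right)} \right)} = \left(-3\right) 20 + \left(- \frac{3}{2} + \frac{1}{4} \cdot 13\right) = -60 + \left(- \frac{3}{2} + \frac{13}{4}\right) = -60 + \frac{7}{4} = - \frac{233}{4}$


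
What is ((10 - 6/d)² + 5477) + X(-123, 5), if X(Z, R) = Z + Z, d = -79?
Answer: 33280287/6241 ≈ 5332.5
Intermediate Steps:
X(Z, R) = 2*Z
((10 - 6/d)² + 5477) + X(-123, 5) = ((10 - 6/(-79))² + 5477) + 2*(-123) = ((10 - 6*(-1/79))² + 5477) - 246 = ((10 + 6/79)² + 5477) - 246 = ((796/79)² + 5477) - 246 = (633616/6241 + 5477) - 246 = 34815573/6241 - 246 = 33280287/6241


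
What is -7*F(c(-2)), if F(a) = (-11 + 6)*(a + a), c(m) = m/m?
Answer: 70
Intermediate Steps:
c(m) = 1
F(a) = -10*a
-7*F(c(-2)) = -(-70) = -7*(-10) = 70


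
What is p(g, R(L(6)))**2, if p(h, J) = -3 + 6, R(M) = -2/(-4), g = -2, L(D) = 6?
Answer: 9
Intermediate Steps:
R(M) = 1/2 (R(M) = -2*(-1/4) = 1/2)
p(h, J) = 3
p(g, R(L(6)))**2 = 3**2 = 9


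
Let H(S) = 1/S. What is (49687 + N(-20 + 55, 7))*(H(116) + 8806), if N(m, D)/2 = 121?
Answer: 51002323713/116 ≈ 4.3968e+8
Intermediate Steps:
N(m, D) = 242 (N(m, D) = 2*121 = 242)
(49687 + N(-20 + 55, 7))*(H(116) + 8806) = (49687 + 242)*(1/116 + 8806) = 49929*(1/116 + 8806) = 49929*(1021497/116) = 51002323713/116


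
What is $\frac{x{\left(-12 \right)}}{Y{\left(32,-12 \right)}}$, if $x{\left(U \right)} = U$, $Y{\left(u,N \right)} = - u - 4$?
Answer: $\frac{1}{3} \approx 0.33333$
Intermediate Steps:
$Y{\left(u,N \right)} = -4 - u$
$\frac{x{\left(-12 \right)}}{Y{\left(32,-12 \right)}} = - \frac{12}{-4 - 32} = - \frac{12}{-36} = \left(-12\right) \left(- \frac{1}{36}\right) = \frac{1}{3}$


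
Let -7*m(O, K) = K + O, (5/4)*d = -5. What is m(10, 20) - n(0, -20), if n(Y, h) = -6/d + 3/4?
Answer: -183/28 ≈ -6.5357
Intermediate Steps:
d = -4 (d = (⅘)*(-5) = -4)
n(Y, h) = 9/4 (n(Y, h) = -6/(-4) + 3/4 = -6*(-¼) + 3*(¼) = 3/2 + ¾ = 9/4)
m(O, K) = -K/7 - O/7 (m(O, K) = -(K + O)/7 = -K/7 - O/7)
m(10, 20) - n(0, -20) = (-⅐*20 - ⅐*10) - 1*9/4 = (-20/7 - 10/7) - 9/4 = -30/7 - 9/4 = -183/28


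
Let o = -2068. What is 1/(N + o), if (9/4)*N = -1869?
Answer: -3/8696 ≈ -0.00034499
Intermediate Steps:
N = -2492/3 (N = (4/9)*(-1869) = -2492/3 ≈ -830.67)
1/(N + o) = 1/(-2492/3 - 2068) = 1/(-8696/3) = -3/8696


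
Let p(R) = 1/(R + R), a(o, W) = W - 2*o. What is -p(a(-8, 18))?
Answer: -1/68 ≈ -0.014706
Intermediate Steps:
p(R) = 1/(2*R)
-p(a(-8, 18)) = -1/(2*(18 - 2*(-8))) = -1/(2*(18 + 16)) = -1/(2*34) = -1*1/68 = -1/68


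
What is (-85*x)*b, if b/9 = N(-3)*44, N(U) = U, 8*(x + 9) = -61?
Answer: -3357585/2 ≈ -1.6788e+6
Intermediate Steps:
x = -133/8 (x = -9 + (1/8)*(-61) = -9 - 61/8 = -133/8 ≈ -16.625)
b = -1188 (b = 9*(-3*44) = 9*(-132) = -1188)
(-85*x)*b = -85*(-133/8)*(-1188) = (11305/8)*(-1188) = -3357585/2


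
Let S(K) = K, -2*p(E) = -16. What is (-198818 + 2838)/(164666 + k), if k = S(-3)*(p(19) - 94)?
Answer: -48995/41231 ≈ -1.1883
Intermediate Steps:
p(E) = 8 (p(E) = -½*(-16) = 8)
k = 258 (k = -3*(8 - 94) = -3*(-86) = 258)
(-198818 + 2838)/(164666 + k) = (-198818 + 2838)/(164666 + 258) = -195980/164924 = -195980*1/164924 = -48995/41231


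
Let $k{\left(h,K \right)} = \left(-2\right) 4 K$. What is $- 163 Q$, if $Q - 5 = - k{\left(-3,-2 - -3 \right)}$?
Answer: $-2119$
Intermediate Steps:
$k{\left(h,K \right)} = - 8 K$
$Q = 13$ ($Q = 5 - - 8 \left(-2 - -3\right) = 5 - - 8 \left(-2 + 3\right) = 5 - \left(-8\right) 1 = 5 - -8 = 5 + 8 = 13$)
$- 163 Q = \left(-163\right) 13 = -2119$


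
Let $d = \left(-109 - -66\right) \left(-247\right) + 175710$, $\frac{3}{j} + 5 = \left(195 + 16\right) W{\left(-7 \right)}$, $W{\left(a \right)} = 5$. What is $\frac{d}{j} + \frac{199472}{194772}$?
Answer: $\frac{3175555433918}{48693} \approx 6.5216 \cdot 10^{7}$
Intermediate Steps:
$j = \frac{1}{350}$ ($j = \frac{3}{-5 + \left(195 + 16\right) 5} = \frac{3}{-5 + 211 \cdot 5} = \frac{3}{-5 + 1055} = \frac{3}{1050} = 3 \cdot \frac{1}{1050} = \frac{1}{350} \approx 0.0028571$)
$d = 186331$ ($d = \left(-109 + 66\right) \left(-247\right) + 175710 = \left(-43\right) \left(-247\right) + 175710 = 10621 + 175710 = 186331$)
$\frac{d}{j} + \frac{199472}{194772} = 186331 \frac{1}{\frac{1}{350}} + \frac{199472}{194772} = 186331 \cdot 350 + 199472 \cdot \frac{1}{194772} = 65215850 + \frac{49868}{48693} = \frac{3175555433918}{48693}$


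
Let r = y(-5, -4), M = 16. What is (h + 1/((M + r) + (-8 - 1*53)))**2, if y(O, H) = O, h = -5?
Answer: 63001/2500 ≈ 25.200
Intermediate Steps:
r = -5
(h + 1/((M + r) + (-8 - 1*53)))**2 = (-5 + 1/((16 - 5) + (-8 - 1*53)))**2 = (-5 + 1/(11 + (-8 - 53)))**2 = (-5 + 1/(11 - 61))**2 = (-5 + 1/(-50))**2 = (-5 - 1/50)**2 = (-251/50)**2 = 63001/2500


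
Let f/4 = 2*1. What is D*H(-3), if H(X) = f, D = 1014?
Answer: 8112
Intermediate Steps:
f = 8 (f = 4*(2*1) = 4*2 = 8)
H(X) = 8
D*H(-3) = 1014*8 = 8112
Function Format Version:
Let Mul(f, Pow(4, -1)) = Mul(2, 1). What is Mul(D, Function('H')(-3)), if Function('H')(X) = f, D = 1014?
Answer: 8112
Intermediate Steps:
f = 8 (f = Mul(4, Mul(2, 1)) = Mul(4, 2) = 8)
Function('H')(X) = 8
Mul(D, Function('H')(-3)) = Mul(1014, 8) = 8112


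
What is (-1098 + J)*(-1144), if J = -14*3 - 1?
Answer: 1305304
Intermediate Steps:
J = -43 (J = -42 - 1 = -43)
(-1098 + J)*(-1144) = (-1098 - 43)*(-1144) = -1141*(-1144) = 1305304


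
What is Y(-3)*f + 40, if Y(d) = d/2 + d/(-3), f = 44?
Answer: 18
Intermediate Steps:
Y(d) = d/6 (Y(d) = d*(½) + d*(-⅓) = d/2 - d/3 = d/6)
Y(-3)*f + 40 = ((⅙)*(-3))*44 + 40 = -½*44 + 40 = -22 + 40 = 18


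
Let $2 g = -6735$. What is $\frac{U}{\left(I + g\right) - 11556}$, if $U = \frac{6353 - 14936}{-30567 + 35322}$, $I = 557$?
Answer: $\frac{5722}{45541805} \approx 0.00012564$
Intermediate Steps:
$g = - \frac{6735}{2}$ ($g = \frac{1}{2} \left(-6735\right) = - \frac{6735}{2} \approx -3367.5$)
$U = - \frac{2861}{1585}$ ($U = - \frac{8583}{4755} = \left(-8583\right) \frac{1}{4755} = - \frac{2861}{1585} \approx -1.805$)
$\frac{U}{\left(I + g\right) - 11556} = - \frac{2861}{1585 \left(\left(557 - \frac{6735}{2}\right) - 11556\right)} = - \frac{2861}{1585 \left(- \frac{5621}{2} - 11556\right)} = - \frac{2861}{1585 \left(- \frac{28733}{2}\right)} = \left(- \frac{2861}{1585}\right) \left(- \frac{2}{28733}\right) = \frac{5722}{45541805}$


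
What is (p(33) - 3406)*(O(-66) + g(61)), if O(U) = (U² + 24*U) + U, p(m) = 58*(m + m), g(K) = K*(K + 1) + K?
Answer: 2763678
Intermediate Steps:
g(K) = K + K*(1 + K) (g(K) = K*(1 + K) + K = K + K*(1 + K))
p(m) = 116*m (p(m) = 58*(2*m) = 116*m)
O(U) = U² + 25*U
(p(33) - 3406)*(O(-66) + g(61)) = (116*33 - 3406)*(-66*(25 - 66) + 61*(2 + 61)) = (3828 - 3406)*(-66*(-41) + 61*63) = 422*(2706 + 3843) = 422*6549 = 2763678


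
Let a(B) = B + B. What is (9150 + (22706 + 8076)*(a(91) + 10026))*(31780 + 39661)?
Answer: 22449034452446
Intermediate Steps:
a(B) = 2*B
(9150 + (22706 + 8076)*(a(91) + 10026))*(31780 + 39661) = (9150 + (22706 + 8076)*(2*91 + 10026))*(31780 + 39661) = (9150 + 30782*(182 + 10026))*71441 = (9150 + 30782*10208)*71441 = (9150 + 314222656)*71441 = 314231806*71441 = 22449034452446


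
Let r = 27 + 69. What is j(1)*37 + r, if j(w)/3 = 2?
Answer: 318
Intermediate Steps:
r = 96
j(w) = 6 (j(w) = 3*2 = 6)
j(1)*37 + r = 6*37 + 96 = 222 + 96 = 318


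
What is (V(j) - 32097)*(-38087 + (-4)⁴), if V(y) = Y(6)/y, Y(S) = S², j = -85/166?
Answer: 103438314651/85 ≈ 1.2169e+9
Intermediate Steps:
j = -85/166 (j = -85*1/166 = -85/166 ≈ -0.51205)
V(y) = 36/y (V(y) = 6²/y = 36/y)
(V(j) - 32097)*(-38087 + (-4)⁴) = (36/(-85/166) - 32097)*(-38087 + (-4)⁴) = (36*(-166/85) - 32097)*(-38087 + 256) = (-5976/85 - 32097)*(-37831) = -2734221/85*(-37831) = 103438314651/85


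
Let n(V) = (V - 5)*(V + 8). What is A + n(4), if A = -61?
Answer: -73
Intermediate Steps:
n(V) = (-5 + V)*(8 + V)
A + n(4) = -61 + (-40 + 4**2 + 3*4) = -61 + (-40 + 16 + 12) = -61 - 12 = -73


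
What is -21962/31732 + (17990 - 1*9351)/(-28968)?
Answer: -227581991/229803144 ≈ -0.99033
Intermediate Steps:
-21962/31732 + (17990 - 1*9351)/(-28968) = -21962*1/31732 + (17990 - 9351)*(-1/28968) = -10981/15866 + 8639*(-1/28968) = -10981/15866 - 8639/28968 = -227581991/229803144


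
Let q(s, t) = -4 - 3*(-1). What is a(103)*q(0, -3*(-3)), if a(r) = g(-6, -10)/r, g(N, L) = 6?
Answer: -6/103 ≈ -0.058252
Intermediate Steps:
q(s, t) = -1 (q(s, t) = -4 + 3 = -1)
a(r) = 6/r
a(103)*q(0, -3*(-3)) = (6/103)*(-1) = -6/103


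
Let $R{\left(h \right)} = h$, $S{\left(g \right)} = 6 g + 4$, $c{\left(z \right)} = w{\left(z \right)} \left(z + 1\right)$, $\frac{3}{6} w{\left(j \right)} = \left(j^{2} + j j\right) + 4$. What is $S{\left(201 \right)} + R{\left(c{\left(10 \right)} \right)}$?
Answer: $5698$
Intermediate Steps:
$w{\left(j \right)} = 8 + 4 j^{2}$ ($w{\left(j \right)} = 2 \left(\left(j^{2} + j j\right) + 4\right) = 2 \left(\left(j^{2} + j^{2}\right) + 4\right) = 2 \left(2 j^{2} + 4\right) = 2 \left(4 + 2 j^{2}\right) = 8 + 4 j^{2}$)
$c{\left(z \right)} = \left(1 + z\right) \left(8 + 4 z^{2}\right)$ ($c{\left(z \right)} = \left(8 + 4 z^{2}\right) \left(z + 1\right) = \left(8 + 4 z^{2}\right) \left(1 + z\right) = \left(1 + z\right) \left(8 + 4 z^{2}\right)$)
$S{\left(g \right)} = 4 + 6 g$
$S{\left(201 \right)} + R{\left(c{\left(10 \right)} \right)} = \left(4 + 6 \cdot 201\right) + 4 \left(1 + 10\right) \left(2 + 10^{2}\right) = \left(4 + 1206\right) + 4 \cdot 11 \left(2 + 100\right) = 1210 + 4 \cdot 11 \cdot 102 = 1210 + 4488 = 5698$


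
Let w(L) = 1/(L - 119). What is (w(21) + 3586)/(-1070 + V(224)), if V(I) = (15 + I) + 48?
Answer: -351427/76734 ≈ -4.5798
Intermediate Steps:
w(L) = 1/(-119 + L)
V(I) = 63 + I
(w(21) + 3586)/(-1070 + V(224)) = (1/(-119 + 21) + 3586)/(-1070 + (63 + 224)) = (1/(-98) + 3586)/(-1070 + 287) = (-1/98 + 3586)/(-783) = (351427/98)*(-1/783) = -351427/76734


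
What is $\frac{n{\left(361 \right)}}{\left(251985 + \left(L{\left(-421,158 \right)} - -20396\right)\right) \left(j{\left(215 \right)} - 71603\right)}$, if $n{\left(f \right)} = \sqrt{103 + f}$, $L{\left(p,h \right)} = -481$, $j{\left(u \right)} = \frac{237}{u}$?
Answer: $- \frac{43 \sqrt{29}}{209286976760} \approx -1.1064 \cdot 10^{-9}$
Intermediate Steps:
$\frac{n{\left(361 \right)}}{\left(251985 + \left(L{\left(-421,158 \right)} - -20396\right)\right) \left(j{\left(215 \right)} - 71603\right)} = \frac{\sqrt{103 + 361}}{\left(251985 - -19915\right) \left(\frac{237}{215} - 71603\right)} = \frac{\sqrt{464}}{\left(251985 + \left(-481 + 20396\right)\right) \left(237 \cdot \frac{1}{215} - 71603\right)} = \frac{4 \sqrt{29}}{\left(251985 + 19915\right) \left(\frac{237}{215} - 71603\right)} = \frac{4 \sqrt{29}}{271900 \left(- \frac{15394408}{215}\right)} = \frac{4 \sqrt{29}}{- \frac{837147907040}{43}} = 4 \sqrt{29} \left(- \frac{43}{837147907040}\right) = - \frac{43 \sqrt{29}}{209286976760}$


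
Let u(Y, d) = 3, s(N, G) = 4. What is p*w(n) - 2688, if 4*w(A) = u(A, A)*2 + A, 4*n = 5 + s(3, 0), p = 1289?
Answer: -471/16 ≈ -29.438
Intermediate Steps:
n = 9/4 (n = (5 + 4)/4 = (1/4)*9 = 9/4 ≈ 2.2500)
w(A) = 3/2 + A/4 (w(A) = (3*2 + A)/4 = (6 + A)/4 = 3/2 + A/4)
p*w(n) - 2688 = 1289*(3/2 + (1/4)*(9/4)) - 2688 = 1289*(3/2 + 9/16) - 2688 = 1289*(33/16) - 2688 = 42537/16 - 2688 = -471/16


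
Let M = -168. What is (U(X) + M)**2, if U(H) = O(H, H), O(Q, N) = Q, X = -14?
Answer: 33124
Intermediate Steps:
U(H) = H
(U(X) + M)**2 = (-14 - 168)**2 = (-182)**2 = 33124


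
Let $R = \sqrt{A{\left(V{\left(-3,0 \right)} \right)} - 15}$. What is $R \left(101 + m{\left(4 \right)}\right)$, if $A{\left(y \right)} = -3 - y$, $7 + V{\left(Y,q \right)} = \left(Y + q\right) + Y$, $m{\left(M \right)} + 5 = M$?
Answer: $100 i \sqrt{5} \approx 223.61 i$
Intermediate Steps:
$m{\left(M \right)} = -5 + M$
$V{\left(Y,q \right)} = -7 + q + 2 Y$ ($V{\left(Y,q \right)} = -7 + \left(\left(Y + q\right) + Y\right) = -7 + \left(q + 2 Y\right) = -7 + q + 2 Y$)
$R = i \sqrt{5}$ ($R = \sqrt{\left(-3 - \left(-7 + 0 + 2 \left(-3\right)\right)\right) - 15} = \sqrt{\left(-3 - \left(-7 + 0 - 6\right)\right) - 15} = \sqrt{\left(-3 - -13\right) - 15} = \sqrt{\left(-3 + 13\right) - 15} = \sqrt{10 - 15} = \sqrt{-5} = i \sqrt{5} \approx 2.2361 i$)
$R \left(101 + m{\left(4 \right)}\right) = i \sqrt{5} \left(101 + \left(-5 + 4\right)\right) = i \sqrt{5} \left(101 - 1\right) = i \sqrt{5} \cdot 100 = 100 i \sqrt{5}$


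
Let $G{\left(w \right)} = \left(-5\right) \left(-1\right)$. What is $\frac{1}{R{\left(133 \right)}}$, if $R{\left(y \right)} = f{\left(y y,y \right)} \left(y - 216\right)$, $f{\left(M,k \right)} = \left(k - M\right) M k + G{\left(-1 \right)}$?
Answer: $\frac{1}{3428140298861} \approx 2.917 \cdot 10^{-13}$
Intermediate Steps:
$G{\left(w \right)} = 5$
$f{\left(M,k \right)} = 5 + M k \left(k - M\right)$ ($f{\left(M,k \right)} = \left(k - M\right) M k + 5 = M \left(k - M\right) k + 5 = M k \left(k - M\right) + 5 = 5 + M k \left(k - M\right)$)
$R{\left(y \right)} = \left(-216 + y\right) \left(5 + y^{4} - y^{5}\right)$ ($R{\left(y \right)} = \left(5 + y y y^{2} - y \left(y y\right)^{2}\right) \left(y - 216\right) = \left(5 + y^{2} y^{2} - y \left(y^{2}\right)^{2}\right) \left(-216 + y\right) = \left(5 + y^{4} - y y^{4}\right) \left(-216 + y\right) = \left(5 + y^{4} - y^{5}\right) \left(-216 + y\right) = \left(-216 + y\right) \left(5 + y^{4} - y^{5}\right)$)
$\frac{1}{R{\left(133 \right)}} = \frac{1}{\left(-216 + 133\right) \left(5 + 133^{4} - 133^{5}\right)} = \frac{1}{\left(-83\right) \left(5 + 312900721 - 41615795893\right)} = \frac{1}{\left(-83\right) \left(-41302895167\right)} = \frac{1}{3428140298861}$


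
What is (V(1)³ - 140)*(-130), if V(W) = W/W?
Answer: 18070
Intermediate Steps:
V(W) = 1
(V(1)³ - 140)*(-130) = (1³ - 140)*(-130) = (1 - 140)*(-130) = -139*(-130) = 18070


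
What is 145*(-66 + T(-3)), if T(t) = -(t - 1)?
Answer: -8990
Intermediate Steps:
T(t) = 1 - t (T(t) = -(-1 + t) = 1 - t)
145*(-66 + T(-3)) = 145*(-66 + (1 - 1*(-3))) = 145*(-66 + (1 + 3)) = 145*(-66 + 4) = 145*(-62) = -8990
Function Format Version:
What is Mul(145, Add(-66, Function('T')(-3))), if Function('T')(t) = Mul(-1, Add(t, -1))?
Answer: -8990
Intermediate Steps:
Function('T')(t) = Add(1, Mul(-1, t)) (Function('T')(t) = Mul(-1, Add(-1, t)) = Add(1, Mul(-1, t)))
Mul(145, Add(-66, Function('T')(-3))) = Mul(145, Add(-66, Add(1, Mul(-1, -3)))) = Mul(145, Add(-66, Add(1, 3))) = Mul(145, Add(-66, 4)) = Mul(145, -62) = -8990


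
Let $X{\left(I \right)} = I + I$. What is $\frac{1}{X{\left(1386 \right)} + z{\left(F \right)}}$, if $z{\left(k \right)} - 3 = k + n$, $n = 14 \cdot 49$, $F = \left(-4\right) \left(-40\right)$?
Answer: $\frac{1}{3621} \approx 0.00027617$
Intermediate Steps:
$X{\left(I \right)} = 2 I$
$F = 160$
$n = 686$
$z{\left(k \right)} = 689 + k$ ($z{\left(k \right)} = 3 + \left(k + 686\right) = 3 + \left(686 + k\right) = 689 + k$)
$\frac{1}{X{\left(1386 \right)} + z{\left(F \right)}} = \frac{1}{2 \cdot 1386 + \left(689 + 160\right)} = \frac{1}{2772 + 849} = \frac{1}{3621}$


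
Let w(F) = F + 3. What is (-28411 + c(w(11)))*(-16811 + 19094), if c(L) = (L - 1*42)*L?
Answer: -65757249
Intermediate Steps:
w(F) = 3 + F
c(L) = L*(-42 + L) (c(L) = (L - 42)*L = (-42 + L)*L = L*(-42 + L))
(-28411 + c(w(11)))*(-16811 + 19094) = (-28411 + (3 + 11)*(-42 + (3 + 11)))*(-16811 + 19094) = (-28411 + 14*(-42 + 14))*2283 = (-28411 + 14*(-28))*2283 = (-28411 - 392)*2283 = -28803*2283 = -65757249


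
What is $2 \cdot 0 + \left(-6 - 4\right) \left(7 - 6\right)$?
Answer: $-10$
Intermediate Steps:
$2 \cdot 0 + \left(-6 - 4\right) \left(7 - 6\right) = 0 - 10 = -10$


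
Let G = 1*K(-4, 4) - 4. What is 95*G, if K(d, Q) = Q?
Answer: 0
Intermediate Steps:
G = 0 (G = 1*4 - 4 = 4 - 4 = 0)
95*G = 95*0 = 0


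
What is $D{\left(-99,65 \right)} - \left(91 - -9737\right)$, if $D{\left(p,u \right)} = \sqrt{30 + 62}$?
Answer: $-9828 + 2 \sqrt{23} \approx -9818.4$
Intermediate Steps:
$D{\left(p,u \right)} = 2 \sqrt{23}$ ($D{\left(p,u \right)} = \sqrt{92} = 2 \sqrt{23}$)
$D{\left(-99,65 \right)} - \left(91 - -9737\right) = 2 \sqrt{23} - \left(91 - -9737\right) = 2 \sqrt{23} - \left(91 + 9737\right) = 2 \sqrt{23} - 9828 = -9828 + 2 \sqrt{23}$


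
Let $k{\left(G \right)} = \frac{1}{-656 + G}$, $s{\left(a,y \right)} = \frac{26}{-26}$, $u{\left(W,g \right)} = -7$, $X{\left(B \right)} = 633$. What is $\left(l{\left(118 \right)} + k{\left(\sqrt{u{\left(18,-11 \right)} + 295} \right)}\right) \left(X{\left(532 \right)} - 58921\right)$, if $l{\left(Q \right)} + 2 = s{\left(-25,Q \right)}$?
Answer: $\frac{2351192200}{13439} + \frac{21858 \sqrt{2}}{13439} \approx 1.7496 \cdot 10^{5}$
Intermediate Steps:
$s{\left(a,y \right)} = -1$ ($s{\left(a,y \right)} = 26 \left(- \frac{1}{26}\right) = -1$)
$l{\left(Q \right)} = -3$ ($l{\left(Q \right)} = -2 - 1 = -3$)
$\left(l{\left(118 \right)} + k{\left(\sqrt{u{\left(18,-11 \right)} + 295} \right)}\right) \left(X{\left(532 \right)} - 58921\right) = \left(-3 + \frac{1}{-656 + \sqrt{-7 + 295}}\right) \left(633 - 58921\right) = \left(-3 + \frac{1}{-656 + \sqrt{288}}\right) \left(-58288\right) = \left(-3 + \frac{1}{-656 + 12 \sqrt{2}}\right) \left(-58288\right) = 174864 - \frac{58288}{-656 + 12 \sqrt{2}}$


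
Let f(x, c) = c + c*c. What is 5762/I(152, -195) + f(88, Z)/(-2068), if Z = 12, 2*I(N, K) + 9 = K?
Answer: -1491466/26367 ≈ -56.566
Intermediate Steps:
I(N, K) = -9/2 + K/2
f(x, c) = c + c²
5762/I(152, -195) + f(88, Z)/(-2068) = 5762/(-9/2 + (½)*(-195)) + (12*(1 + 12))/(-2068) = 5762/(-9/2 - 195/2) + (12*13)*(-1/2068) = 5762/(-102) + 156*(-1/2068) = 5762*(-1/102) - 39/517 = -2881/51 - 39/517 = -1491466/26367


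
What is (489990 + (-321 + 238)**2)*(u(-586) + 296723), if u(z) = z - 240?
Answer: 147025005463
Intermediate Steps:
u(z) = -240 + z
(489990 + (-321 + 238)**2)*(u(-586) + 296723) = (489990 + (-321 + 238)**2)*((-240 - 586) + 296723) = (489990 + (-83)**2)*(-826 + 296723) = (489990 + 6889)*295897 = 496879*295897 = 147025005463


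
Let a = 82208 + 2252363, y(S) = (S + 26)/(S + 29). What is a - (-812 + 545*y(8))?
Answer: 86390641/37 ≈ 2.3349e+6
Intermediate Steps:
y(S) = (26 + S)/(29 + S)
a = 2334571
a - (-812 + 545*y(8)) = 2334571 - (-812 + 545*((26 + 8)/(29 + 8))) = 2334571 - (-812 + 545*(34/37)) = 2334571 - (-812 + 18530/37) = 2334571 - 1*(-11514/37) = 2334571 + 11514/37 = 86390641/37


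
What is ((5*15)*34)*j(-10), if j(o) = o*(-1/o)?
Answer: -2550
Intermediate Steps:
j(o) = -1
((5*15)*34)*j(-10) = ((5*15)*34)*(-1) = (75*34)*(-1) = 2550*(-1) = -2550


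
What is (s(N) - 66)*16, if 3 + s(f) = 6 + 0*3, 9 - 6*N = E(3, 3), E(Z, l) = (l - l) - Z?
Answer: -1008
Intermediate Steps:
E(Z, l) = -Z (E(Z, l) = 0 - Z = -Z)
N = 2 (N = 3/2 - (-1)*3/6 = 3/2 - ⅙*(-3) = 3/2 + ½ = 2)
s(f) = 3 (s(f) = -3 + (6 + 0*3) = -3 + (6 + 0) = -3 + 6 = 3)
(s(N) - 66)*16 = (3 - 66)*16 = -63*16 = -1008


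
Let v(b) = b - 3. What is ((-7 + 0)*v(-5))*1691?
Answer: 94696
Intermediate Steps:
v(b) = -3 + b
((-7 + 0)*v(-5))*1691 = ((-7 + 0)*(-3 - 5))*1691 = -7*(-8)*1691 = 56*1691 = 94696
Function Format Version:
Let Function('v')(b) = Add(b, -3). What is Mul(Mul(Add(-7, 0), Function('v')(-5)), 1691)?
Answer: 94696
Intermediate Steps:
Function('v')(b) = Add(-3, b)
Mul(Mul(Add(-7, 0), Function('v')(-5)), 1691) = Mul(Mul(Add(-7, 0), Add(-3, -5)), 1691) = Mul(Mul(-7, -8), 1691) = Mul(56, 1691) = 94696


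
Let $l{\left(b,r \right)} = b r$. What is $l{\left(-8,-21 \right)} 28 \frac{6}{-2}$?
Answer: $-14112$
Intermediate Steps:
$l{\left(-8,-21 \right)} 28 \frac{6}{-2} = \left(-8\right) \left(-21\right) 28 \frac{6}{-2} = 168 \cdot 28 \cdot 6 \left(- \frac{1}{2}\right) = 168 \cdot 28 \left(-3\right) = 168 \left(-84\right) = -14112$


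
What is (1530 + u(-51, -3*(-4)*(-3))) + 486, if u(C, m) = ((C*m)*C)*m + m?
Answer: 3372876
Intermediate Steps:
u(C, m) = m + C²*m² (u(C, m) = (m*C²)*m + m = C²*m² + m = m + C²*m²)
(1530 + u(-51, -3*(-4)*(-3))) + 486 = (1530 + (-3*(-4)*(-3))*(1 + (-3*(-4)*(-3))*(-51)²)) + 486 = (1530 + (12*(-3))*(1 + (12*(-3))*2601)) + 486 = (1530 - 36*(1 - 36*2601)) + 486 = (1530 - 36*(1 - 93636)) + 486 = (1530 - 36*(-93635)) + 486 = (1530 + 3370860) + 486 = 3372390 + 486 = 3372876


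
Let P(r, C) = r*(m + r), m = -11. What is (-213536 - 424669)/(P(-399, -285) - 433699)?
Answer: 638205/270109 ≈ 2.3628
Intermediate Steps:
P(r, C) = r*(-11 + r)
(-213536 - 424669)/(P(-399, -285) - 433699) = (-213536 - 424669)/(-399*(-11 - 399) - 433699) = -638205/(-399*(-410) - 433699) = -638205/(163590 - 433699) = -638205/(-270109) = -638205*(-1/270109) = 638205/270109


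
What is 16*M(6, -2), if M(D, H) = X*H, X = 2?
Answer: -64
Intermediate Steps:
M(D, H) = 2*H
16*M(6, -2) = 16*(2*(-2)) = 16*(-4) = -64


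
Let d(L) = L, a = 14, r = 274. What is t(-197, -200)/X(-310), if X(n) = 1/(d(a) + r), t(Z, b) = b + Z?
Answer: -114336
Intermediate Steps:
t(Z, b) = Z + b
X(n) = 1/288 (X(n) = 1/(14 + 274) = 1/288)
t(-197, -200)/X(-310) = (-197 - 200)/(1/288) = -397*288 = -114336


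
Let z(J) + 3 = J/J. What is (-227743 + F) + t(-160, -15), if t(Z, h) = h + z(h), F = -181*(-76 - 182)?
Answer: -181062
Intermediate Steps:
F = 46698 (F = -181*(-258) = 46698)
z(J) = -2 (z(J) = -3 + J/J = -3 + 1 = -2)
t(Z, h) = -2 + h (t(Z, h) = h - 2 = -2 + h)
(-227743 + F) + t(-160, -15) = (-227743 + 46698) + (-2 - 15) = -181045 - 17 = -181062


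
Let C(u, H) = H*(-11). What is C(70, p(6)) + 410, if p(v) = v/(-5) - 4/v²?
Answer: 19099/45 ≈ 424.42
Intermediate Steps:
p(v) = -4/v² - v/5 (p(v) = v*(-⅕) - 4/v² = -v/5 - 4/v² = -4/v² - v/5)
C(u, H) = -11*H
C(70, p(6)) + 410 = -11*(-4/6² - ⅕*6) + 410 = -11*(-4*1/36 - 6/5) + 410 = -11*(-⅑ - 6/5) + 410 = -11*(-59/45) + 410 = 649/45 + 410 = 19099/45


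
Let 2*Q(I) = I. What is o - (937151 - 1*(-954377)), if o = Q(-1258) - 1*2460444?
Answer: -4352601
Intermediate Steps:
Q(I) = I/2
o = -2461073 (o = (½)*(-1258) - 1*2460444 = -629 - 2460444 = -2461073)
o - (937151 - 1*(-954377)) = -2461073 - (937151 - 1*(-954377)) = -2461073 - (937151 + 954377) = -2461073 - 1*1891528 = -2461073 - 1891528 = -4352601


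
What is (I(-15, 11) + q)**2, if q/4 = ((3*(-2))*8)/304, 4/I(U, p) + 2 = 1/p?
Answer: 1183744/159201 ≈ 7.4355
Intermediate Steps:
I(U, p) = 4/(-2 + 1/p)
q = -12/19 (q = 4*(((3*(-2))*8)/304) = 4*(-6*8*(1/304)) = 4*(-48*1/304) = 4*(-3/19) = -12/19 ≈ -0.63158)
(I(-15, 11) + q)**2 = (-4*11/(-1 + 2*11) - 12/19)**2 = (-4*11/(-1 + 22) - 12/19)**2 = (-4*11/21 - 12/19)**2 = (-4*11*1/21 - 12/19)**2 = (-44/21 - 12/19)**2 = (-1088/399)**2 = 1183744/159201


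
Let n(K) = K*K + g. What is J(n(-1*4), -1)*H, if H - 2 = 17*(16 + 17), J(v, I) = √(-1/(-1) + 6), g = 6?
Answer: 563*√7 ≈ 1489.6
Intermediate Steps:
n(K) = 6 + K² (n(K) = K*K + 6 = K² + 6 = 6 + K²)
J(v, I) = √7 (J(v, I) = √(-1*(-1) + 6) = √(1 + 6) = √7)
H = 563 (H = 2 + 17*(16 + 17) = 2 + 17*33 = 2 + 561 = 563)
J(n(-1*4), -1)*H = √7*563 = 563*√7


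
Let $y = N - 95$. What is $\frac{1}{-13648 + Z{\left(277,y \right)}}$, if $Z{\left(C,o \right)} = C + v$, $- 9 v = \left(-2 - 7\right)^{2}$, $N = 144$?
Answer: $- \frac{1}{13380} \approx -7.4738 \cdot 10^{-5}$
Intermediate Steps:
$v = -9$ ($v = - \frac{\left(-2 - 7\right)^{2}}{9} = - \frac{\left(-9\right)^{2}}{9} = \left(- \frac{1}{9}\right) 81 = -9$)
$y = 49$ ($y = 144 - 95 = 49$)
$Z{\left(C,o \right)} = -9 + C$ ($Z{\left(C,o \right)} = C - 9 = -9 + C$)
$\frac{1}{-13648 + Z{\left(277,y \right)}} = \frac{1}{-13648 + \left(-9 + 277\right)} = \frac{1}{-13648 + 268} = \frac{1}{-13380} = - \frac{1}{13380}$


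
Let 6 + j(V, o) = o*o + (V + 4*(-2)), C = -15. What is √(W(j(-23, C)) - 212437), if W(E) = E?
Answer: I*√212249 ≈ 460.71*I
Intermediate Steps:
j(V, o) = -14 + V + o² (j(V, o) = -6 + (o*o + (V + 4*(-2))) = -6 + (o² + (V - 8)) = -6 + (o² + (-8 + V)) = -6 + (-8 + V + o²) = -14 + V + o²)
√(W(j(-23, C)) - 212437) = √((-14 - 23 + (-15)²) - 212437) = √((-14 - 23 + 225) - 212437) = √(188 - 212437) = √(-212249) = I*√212249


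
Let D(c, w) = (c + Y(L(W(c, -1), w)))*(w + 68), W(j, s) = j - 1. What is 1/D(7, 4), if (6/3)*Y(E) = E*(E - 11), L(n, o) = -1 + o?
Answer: -1/360 ≈ -0.0027778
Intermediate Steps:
W(j, s) = -1 + j
Y(E) = E*(-11 + E)/2 (Y(E) = (E*(E - 11))/2 = (E*(-11 + E))/2 = E*(-11 + E)/2)
D(c, w) = (68 + w)*(c + (-1 + w)*(-12 + w)/2) (D(c, w) = (c + (-1 + w)*(-11 + (-1 + w))/2)*(w + 68) = (c + (-1 + w)*(-12 + w)/2)*(68 + w) = (68 + w)*(c + (-1 + w)*(-12 + w)/2))
1/D(7, 4) = 1/(408 + (½)*4³ - 436*4 + 68*7 + (55/2)*4² + 7*4) = 1/(408 + (½)*64 - 1744 + 476 + (55/2)*16 + 28) = 1/(408 + 32 - 1744 + 476 + 440 + 28) = 1/(-360) = -1/360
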